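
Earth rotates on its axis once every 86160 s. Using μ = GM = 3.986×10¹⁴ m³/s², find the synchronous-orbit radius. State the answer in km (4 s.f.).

r_sync ≈ 42160 km

A synchronous orbit has period T, so by Kepler's third law a = (μT²/4π²)^(1/3).
μT²/4π² = 3.986×10¹⁴ × (8.616×10⁴)² / 39.48 = 7.495×10²² m³.
a = 4.216×10⁷ m = 42163 km.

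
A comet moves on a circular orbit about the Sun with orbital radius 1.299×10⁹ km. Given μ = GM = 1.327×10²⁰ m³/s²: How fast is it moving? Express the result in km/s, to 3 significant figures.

v ≈ 10.1 km/s

r = 1.299×10⁹ km = 1.299×10¹² m.
For a circular orbit v = √(μ/r) = √(1.327×10²⁰ / 1.299×10¹²) = √(1.022×10⁸) = 10110 m/s.
That is 10.11 km/s.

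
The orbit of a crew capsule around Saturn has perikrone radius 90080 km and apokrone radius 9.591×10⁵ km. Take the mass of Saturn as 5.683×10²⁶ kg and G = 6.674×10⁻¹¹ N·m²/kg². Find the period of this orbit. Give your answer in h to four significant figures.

μ = GM = 6.674×10⁻¹¹ × 5.683×10²⁶ = 3.793×10¹⁶ m³/s².
Semi-major axis a = (r_p + r_a)/2 = (90080 + 9.5910×10⁵)/2 = 5.2459×10⁵ km = 5.246×10⁸ m.
By Kepler's third law T = 2π√(a³/μ) = 2π × 6.169×10⁴ = 3.876×10⁵ s.
= 107.7 h.

T ≈ 107.7 h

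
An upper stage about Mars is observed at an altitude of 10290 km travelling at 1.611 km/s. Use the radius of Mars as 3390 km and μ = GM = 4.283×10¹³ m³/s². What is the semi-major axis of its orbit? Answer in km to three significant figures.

r = 3390 + 10290 = 13680 km = 1.368×10⁷ m.
Specific orbital energy ε = v²/2 − μ/r = (1611)²/2 − 4.283×10¹³/1.368×10⁷ = -1.833×10⁶ J/kg.
Since ε = −μ/(2a), a = −μ/(2ε) = 1.168×10⁷ m = 11682 km.

a ≈ 11700 km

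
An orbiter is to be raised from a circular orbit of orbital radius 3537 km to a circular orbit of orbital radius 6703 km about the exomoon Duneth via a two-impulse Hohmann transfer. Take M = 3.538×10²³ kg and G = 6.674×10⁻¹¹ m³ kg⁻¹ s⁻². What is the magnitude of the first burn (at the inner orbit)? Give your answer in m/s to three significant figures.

μ = GM = 6.674×10⁻¹¹ × 3.538×10²³ = 2.361×10¹³ m³/s².
r₁ = 3537 km = 3.537×10⁶ m.
r₂ = 6703 km = 6.703×10⁶ m.
Transfer ellipse a_t = (r₁ + r₂)/2 = 5.120×10⁶ m.
At r₁: circular v_c1 = √(μ/r₁) = 2584 m/s; transfer-periapsis v_p = √[μ(2/r₁ − 1/a_t)] = 2956 m/s.
Δv₁ = v_p − v_c1 = 372.6 m/s.

Δv ≈ 373 m/s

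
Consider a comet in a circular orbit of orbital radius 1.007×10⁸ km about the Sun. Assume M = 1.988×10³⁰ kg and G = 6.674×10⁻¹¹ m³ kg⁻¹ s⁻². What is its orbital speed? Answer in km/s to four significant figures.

μ = GM = 6.674×10⁻¹¹ × 1.988×10³⁰ = 1.327×10²⁰ m³/s².
r = 1.007×10⁸ km = 1.007×10¹¹ m.
For a circular orbit v = √(μ/r) = √(1.327×10²⁰ / 1.007×10¹¹) = √(1.318×10⁹) = 36300 m/s.
That is 36.30 km/s.

v ≈ 36.30 km/s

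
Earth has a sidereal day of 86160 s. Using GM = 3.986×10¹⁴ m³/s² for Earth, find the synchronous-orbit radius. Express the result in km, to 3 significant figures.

r_sync ≈ 42200 km

A synchronous orbit has period T, so by Kepler's third law a = (μT²/4π²)^(1/3).
μT²/4π² = 3.986×10¹⁴ × (8.616×10⁴)² / 39.48 = 7.495×10²² m³.
a = 4.216×10⁷ m = 42163 km.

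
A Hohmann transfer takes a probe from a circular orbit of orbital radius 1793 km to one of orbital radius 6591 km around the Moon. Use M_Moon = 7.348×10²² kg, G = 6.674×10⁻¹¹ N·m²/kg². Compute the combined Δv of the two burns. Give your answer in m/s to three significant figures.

Δv_total ≈ 718 m/s

μ = GM = 6.674×10⁻¹¹ × 7.348×10²² = 4.904×10¹² m³/s².
r₁ = 1793 km = 1.793×10⁶ m.
r₂ = 6591 km = 6.591×10⁶ m.
Transfer ellipse a_t = (r₁ + r₂)/2 = 4.192×10⁶ m.
At r₁: circular v_c1 = √(μ/r₁) = 1654 m/s; transfer-perilune v_p = √[μ(2/r₁ − 1/a_t)] = 2074 m/s.
Δv₁ = v_p − v_c1 = 419.9 m/s.
At r₂: circular v_c2 = √(μ/r₂) = 862.6 m/s; transfer-apolune v_a = √[μ(2/r₂ − 1/a_t)] = 564.1 m/s.
Δv₂ = v_c2 − v_a = 298.5 m/s.
Total Δv = Δv₁ + Δv₂ = 718.4 m/s.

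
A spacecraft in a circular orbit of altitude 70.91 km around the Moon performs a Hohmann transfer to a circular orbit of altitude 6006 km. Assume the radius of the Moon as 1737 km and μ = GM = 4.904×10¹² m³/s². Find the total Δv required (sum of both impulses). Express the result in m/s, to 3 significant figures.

Δv_total ≈ 756 m/s

r₁ = 1737 + 70.91 = 1807.9 km = 1.8079×10⁶ m.
r₂ = 1737 + 6006 = 7743.0 km = 7.7430×10⁶ m.
Transfer ellipse a_t = (r₁ + r₂)/2 = 4.775×10⁶ m.
At r₁: circular v_c1 = √(μ/r₁) = 1647 m/s; transfer-perilune v_p = √[μ(2/r₁ − 1/a_t)] = 2097 m/s.
Δv₁ = v_p − v_c1 = 450.2 m/s.
At r₂: circular v_c2 = √(μ/r₂) = 795.8 m/s; transfer-apolune v_a = √[μ(2/r₂ − 1/a_t)] = 489.7 m/s.
Δv₂ = v_c2 − v_a = 306.2 m/s.
Total Δv = Δv₁ + Δv₂ = 756.4 m/s.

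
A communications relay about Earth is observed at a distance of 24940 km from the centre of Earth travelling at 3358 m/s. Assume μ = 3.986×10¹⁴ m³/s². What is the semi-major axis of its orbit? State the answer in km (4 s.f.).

r = 2.494×10⁷ m.
Specific orbital energy ε = v²/2 − μ/r = (3358)²/2 − 3.986×10¹⁴/2.494×10⁷ = -1.034×10⁷ J/kg.
Since ε = −μ/(2a), a = −μ/(2ε) = 1.927×10⁷ m = 19267 km.

a ≈ 19270 km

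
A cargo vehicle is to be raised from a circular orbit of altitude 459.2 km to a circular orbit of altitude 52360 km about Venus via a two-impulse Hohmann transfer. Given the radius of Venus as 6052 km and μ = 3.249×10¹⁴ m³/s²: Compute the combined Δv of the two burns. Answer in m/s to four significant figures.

Δv_total ≈ 3714 m/s

r₁ = 6052 + 459.2 = 6511.2 km = 6.5112×10⁶ m.
r₂ = 6052 + 52360 = 58412 km = 5.8412×10⁷ m.
Transfer ellipse a_t = (r₁ + r₂)/2 = 3.246×10⁷ m.
At r₁: circular v_c1 = √(μ/r₁) = 7064 m/s; transfer-periapsis v_p = √[μ(2/r₁ − 1/a_t)] = 9476 m/s.
Δv₁ = v_p − v_c1 = 2412 m/s.
At r₂: circular v_c2 = √(μ/r₂) = 2358 m/s; transfer-apoapsis v_a = √[μ(2/r₂ − 1/a_t)] = 1056 m/s.
Δv₂ = v_c2 − v_a = 1302 m/s.
Total Δv = Δv₁ + Δv₂ = 3714 m/s.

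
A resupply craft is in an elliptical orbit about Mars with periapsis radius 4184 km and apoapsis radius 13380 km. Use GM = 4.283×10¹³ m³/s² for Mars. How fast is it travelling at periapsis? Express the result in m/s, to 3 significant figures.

Semi-major axis a = (r_p + r_a)/2 = 8782.0 km = 8.782×10⁶ m.
Vis-viva: v² = μ(2/r − 1/a) = 4.283×10¹³ × (4.780×10⁻⁷ − 1.139×10⁻⁷) = 1.560×10⁷ m²/s².
v = 3949 m/s.

v ≈ 3950 m/s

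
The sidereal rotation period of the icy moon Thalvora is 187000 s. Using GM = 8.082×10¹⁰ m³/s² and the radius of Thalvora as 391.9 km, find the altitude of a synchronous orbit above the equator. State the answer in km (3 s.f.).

h_sync ≈ 3760 km

A synchronous orbit has period T, so by Kepler's third law a = (μT²/4π²)^(1/3).
μT²/4π² = 8.082×10¹⁰ × (1.870×10⁵)² / 39.48 = 7.159×10¹⁹ m³.
a = 4.152×10⁶ m = 4152.2 km.
Altitude h = a − R = 4152.2 − 391.9 = 3760.3 km.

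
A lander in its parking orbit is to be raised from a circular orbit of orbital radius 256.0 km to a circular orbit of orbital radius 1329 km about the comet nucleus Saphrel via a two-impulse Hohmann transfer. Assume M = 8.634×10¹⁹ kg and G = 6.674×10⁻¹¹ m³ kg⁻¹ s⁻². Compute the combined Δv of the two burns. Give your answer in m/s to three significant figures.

μ = GM = 6.674×10⁻¹¹ × 8.634×10¹⁹ = 5.762×10⁹ m³/s².
r₁ = 256.0 km = 2.560×10⁵ m.
r₂ = 1329 km = 1.329×10⁶ m.
Transfer ellipse a_t = (r₁ + r₂)/2 = 7.925×10⁵ m.
At r₁: circular v_c1 = √(μ/r₁) = 150.0 m/s; transfer-periapsis v_p = √[μ(2/r₁ − 1/a_t)] = 194.3 m/s.
Δv₁ = v_p − v_c1 = 44.26 m/s.
At r₂: circular v_c2 = √(μ/r₂) = 65.85 m/s; transfer-apoapsis v_a = √[μ(2/r₂ − 1/a_t)] = 37.42 m/s.
Δv₂ = v_c2 − v_a = 28.42 m/s.
Total Δv = Δv₁ + Δv₂ = 72.68 m/s.

Δv_total ≈ 72.7 m/s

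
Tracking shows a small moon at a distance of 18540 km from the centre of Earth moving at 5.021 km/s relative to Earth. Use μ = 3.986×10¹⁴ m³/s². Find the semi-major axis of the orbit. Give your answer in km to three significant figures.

a ≈ 22400 km

r = 1.854×10⁷ m.
Specific orbital energy ε = v²/2 − μ/r = (5021)²/2 − 3.986×10¹⁴/1.854×10⁷ = -8.894×10⁶ J/kg.
Since ε = −μ/(2a), a = −μ/(2ε) = 2.241×10⁷ m = 22408 km.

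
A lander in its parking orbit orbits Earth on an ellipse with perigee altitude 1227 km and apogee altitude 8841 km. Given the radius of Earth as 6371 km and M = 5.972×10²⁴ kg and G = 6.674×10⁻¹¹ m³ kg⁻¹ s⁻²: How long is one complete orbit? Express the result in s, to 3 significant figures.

μ = GM = 6.674×10⁻¹¹ × 5.972×10²⁴ = 3.986×10¹⁴ m³/s².
r_p = 6371 + 1227 = 7598.0 km = 7.5980×10⁶ m.
r_a = 6371 + 8841 = 15212 km = 1.5212×10⁷ m.
Semi-major axis a = (r_p + r_a)/2 = (7598.0 + 15212)/2 = 11405 km = 1.140×10⁷ m.
By Kepler's third law T = 2π√(a³/μ) = 2π × 1.929×10³ = 1.212×10⁴ s.

T ≈ 12100 s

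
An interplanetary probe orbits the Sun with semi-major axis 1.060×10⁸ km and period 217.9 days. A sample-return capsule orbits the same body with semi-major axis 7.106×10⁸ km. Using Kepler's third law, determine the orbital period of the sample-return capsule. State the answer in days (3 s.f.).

T₂ ≈ 3780 days

Kepler's third law: T² ∝ a³, so T₂ = T₁ (a₂/a₁)^(3/2).
a₂/a₁ = 6.704, (a₂/a₁)^(3/2) = 17.36.
T₂ = 217.9 × 17.36 = 3782 days.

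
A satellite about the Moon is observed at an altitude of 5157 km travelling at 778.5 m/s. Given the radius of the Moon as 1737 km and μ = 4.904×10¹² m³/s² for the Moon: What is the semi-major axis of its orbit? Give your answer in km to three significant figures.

r = 1737 + 5157 = 6894.0 km = 6.894×10⁶ m.
Specific orbital energy ε = v²/2 − μ/r = (778.5)²/2 − 4.904×10¹²/6.894×10⁶ = -4.083×10⁵ J/kg.
Since ε = −μ/(2a), a = −μ/(2ε) = 6.005×10⁶ m = 6005.2 km.

a ≈ 6010 km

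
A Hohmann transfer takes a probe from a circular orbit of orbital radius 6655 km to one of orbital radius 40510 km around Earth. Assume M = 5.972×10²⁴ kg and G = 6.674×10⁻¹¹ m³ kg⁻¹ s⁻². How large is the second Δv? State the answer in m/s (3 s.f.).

μ = GM = 6.674×10⁻¹¹ × 5.972×10²⁴ = 3.986×10¹⁴ m³/s².
r₁ = 6655 km = 6.655×10⁶ m.
r₂ = 40510 km = 4.051×10⁷ m.
Transfer ellipse a_t = (r₁ + r₂)/2 = 2.358×10⁷ m.
At r₁: circular v_c1 = √(μ/r₁) = 7739 m/s; transfer-perigee v_p = √[μ(2/r₁ − 1/a_t)] = 10140 m/s.
At r₂: circular v_c2 = √(μ/r₂) = 3137 m/s; transfer-apogee v_a = √[μ(2/r₂ − 1/a_t)] = 1666 m/s.
Δv₂ = v_c2 − v_a = 1470 m/s.

Δv ≈ 1470 m/s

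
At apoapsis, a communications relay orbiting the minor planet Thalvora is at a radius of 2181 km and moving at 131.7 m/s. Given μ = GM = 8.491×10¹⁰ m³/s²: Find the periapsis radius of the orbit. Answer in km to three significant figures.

periapsis radius ≈ 625 km

r_a = 2.181×10⁶ m.
Specific energy ε = v²/2 − μ/r = -3.026×10⁴ J/kg, so a = −μ/(2ε) = 1.403×10⁶ m.
The apsides satisfy r_p + r_a = 2a, so the periapsis radius is 2a − r_a = 6.251×10⁵ m = 625.09 km.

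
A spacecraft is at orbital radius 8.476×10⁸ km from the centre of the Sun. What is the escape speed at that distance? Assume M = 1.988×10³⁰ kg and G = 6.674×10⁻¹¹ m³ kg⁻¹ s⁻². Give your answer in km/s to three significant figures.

v_esc ≈ 17.7 km/s

μ = GM = 6.674×10⁻¹¹ × 1.988×10³⁰ = 1.327×10²⁰ m³/s².
r = 8.476×10⁸ km = 8.476×10¹¹ m.
Escape speed v_esc = √(2μ/r) = √(2 × 1.327×10²⁰ / 8.476×10¹¹) = √(3.131×10⁸) = 17690 m/s.
= 17.69 km/s.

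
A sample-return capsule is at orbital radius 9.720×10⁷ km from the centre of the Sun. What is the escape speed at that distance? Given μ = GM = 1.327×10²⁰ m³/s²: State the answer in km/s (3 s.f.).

v_esc ≈ 52.3 km/s

r = 9.720×10⁷ km = 9.720×10¹⁰ m.
Escape speed v_esc = √(2μ/r) = √(2 × 1.327×10²⁰ / 9.720×10¹⁰) = √(2.730×10⁹) = 52250 m/s.
= 52.25 km/s.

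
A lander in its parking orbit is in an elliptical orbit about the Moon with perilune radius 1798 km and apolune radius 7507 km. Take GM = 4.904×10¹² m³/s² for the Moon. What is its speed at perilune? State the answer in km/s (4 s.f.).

Semi-major axis a = (r_p + r_a)/2 = 4652.5 km = 4.652×10⁶ m.
Vis-viva: v² = μ(2/r − 1/a) = 4.904×10¹² × (1.112×10⁻⁶ − 2.149×10⁻⁷) = 4.401×10⁶ m²/s².
v = 2098 m/s = 2.098 km/s.

v ≈ 2.098 km/s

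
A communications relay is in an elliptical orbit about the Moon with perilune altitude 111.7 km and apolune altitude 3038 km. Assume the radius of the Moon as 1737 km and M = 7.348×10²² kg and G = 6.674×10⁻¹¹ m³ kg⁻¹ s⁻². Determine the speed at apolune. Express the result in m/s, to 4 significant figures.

μ = GM = 6.674×10⁻¹¹ × 7.348×10²² = 4.904×10¹² m³/s².
r_p = 1737 + 111.7 = 1848.7 km = 1.8487×10⁶ m.
r_a = 1737 + 3038 = 4775.0 km = 4.7750×10⁶ m.
Semi-major axis a = (r_p + r_a)/2 = 3311.8 km = 3.312×10⁶ m.
Vis-viva: v² = μ(2/r − 1/a) = 4.904×10¹² × (4.188×10⁻⁷ − 3.019×10⁻⁷) = 5.733×10⁵ m²/s².
v = 757.2 m/s.

v ≈ 757.2 m/s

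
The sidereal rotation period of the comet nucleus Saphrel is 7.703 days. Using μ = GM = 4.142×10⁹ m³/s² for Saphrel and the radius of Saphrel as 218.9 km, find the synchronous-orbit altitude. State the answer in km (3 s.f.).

h_sync ≈ 3380 km

T = 7.703 days = 6.655×10⁵ s.
A synchronous orbit has period T, so by Kepler's third law a = (μT²/4π²)^(1/3).
μT²/4π² = 4.142×10⁹ × (6.655×10⁵)² / 39.48 = 4.647×10¹⁹ m³.
a = 3.595×10⁶ m = 3595.3 km.
Altitude h = a − R = 3595.3 − 218.9 = 3376.4 km.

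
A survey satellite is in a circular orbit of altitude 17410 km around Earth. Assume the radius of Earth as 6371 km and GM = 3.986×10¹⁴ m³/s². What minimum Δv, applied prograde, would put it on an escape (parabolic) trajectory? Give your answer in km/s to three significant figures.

r = 6371 + 17410 = 23781 km = 2.3781×10⁷ m.
Circular speed v_c = √(μ/r) = 4094 m/s.
Escape speed v_esc = √(2μ/r) = √2 × v_c = 5790 m/s.
Δv = v_esc − v_c = 1696 m/s = 1.696 km/s.

Δv ≈ 1.70 km/s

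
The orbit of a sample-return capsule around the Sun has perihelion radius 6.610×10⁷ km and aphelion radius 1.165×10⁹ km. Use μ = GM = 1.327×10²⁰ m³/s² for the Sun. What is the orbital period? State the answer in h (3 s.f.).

Semi-major axis a = (r_p + r_a)/2 = (6.6100×10⁷ + 1.1650×10⁹)/2 = 6.1555×10⁸ km = 6.156×10¹¹ m.
By Kepler's third law T = 2π√(a³/μ) = 2π × 4.192×10⁷ = 2.634×10⁸ s.
= 73170 h.

T ≈ 73200 h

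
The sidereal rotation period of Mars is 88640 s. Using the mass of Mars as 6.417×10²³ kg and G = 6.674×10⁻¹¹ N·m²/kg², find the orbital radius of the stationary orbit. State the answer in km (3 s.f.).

r_sync ≈ 20400 km

μ = GM = 6.674×10⁻¹¹ × 6.417×10²³ = 4.283×10¹³ m³/s².
A synchronous orbit has period T, so by Kepler's third law a = (μT²/4π²)^(1/3).
μT²/4π² = 4.283×10¹³ × (8.864×10⁴)² / 39.48 = 8.524×10²¹ m³.
a = 2.043×10⁷ m = 20427 km.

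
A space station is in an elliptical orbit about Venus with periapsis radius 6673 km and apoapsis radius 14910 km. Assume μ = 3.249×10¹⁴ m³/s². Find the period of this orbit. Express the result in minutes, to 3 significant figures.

T ≈ 206 minutes

Semi-major axis a = (r_p + r_a)/2 = (6673.0 + 14910)/2 = 10792 km = 1.079×10⁷ m.
By Kepler's third law T = 2π√(a³/μ) = 2π × 1.967×10³ = 1.236×10⁴ s.
= 206.0 minutes.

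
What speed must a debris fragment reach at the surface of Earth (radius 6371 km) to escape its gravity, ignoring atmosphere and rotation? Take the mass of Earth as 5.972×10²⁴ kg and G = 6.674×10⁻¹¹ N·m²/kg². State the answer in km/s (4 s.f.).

μ = GM = 6.674×10⁻¹¹ × 5.972×10²⁴ = 3.986×10¹⁴ m³/s².
r = R = 6.371×10⁶ m.
Escape speed v_esc = √(2μ/r) = √(2 × 3.986×10¹⁴ / 6.371×10⁶) = √(1.251×10⁸) = 11190 m/s.
= 11.19 km/s.

v_esc ≈ 11.19 km/s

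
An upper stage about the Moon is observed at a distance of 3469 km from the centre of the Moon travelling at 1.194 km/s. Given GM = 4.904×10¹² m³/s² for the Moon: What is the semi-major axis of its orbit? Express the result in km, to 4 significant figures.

a ≈ 3499 km

r = 3.469×10⁶ m.
Vis-viva rearranged: 1/a = 2/r − v²/μ = 5.765×10⁻⁷ − 2.907×10⁻⁷ = 2.858×10⁻⁷ m⁻¹.
a = 3.499×10⁶ m = 3498.6 km.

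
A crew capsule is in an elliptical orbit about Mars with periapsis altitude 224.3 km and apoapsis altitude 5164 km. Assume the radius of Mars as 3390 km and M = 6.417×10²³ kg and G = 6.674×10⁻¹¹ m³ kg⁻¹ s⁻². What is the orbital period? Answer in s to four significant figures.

T ≈ 14410 s

μ = GM = 6.674×10⁻¹¹ × 6.417×10²³ = 4.283×10¹³ m³/s².
r_p = 3390 + 224.3 = 3614.3 km = 3.6143×10⁶ m.
r_a = 3390 + 5164 = 8554.0 km = 8.5540×10⁶ m.
Semi-major axis a = (r_p + r_a)/2 = (3614.3 + 8554.0)/2 = 6084.1 km = 6.084×10⁶ m.
By Kepler's third law T = 2π√(a³/μ) = 2π × 2.293×10³ = 1.441×10⁴ s.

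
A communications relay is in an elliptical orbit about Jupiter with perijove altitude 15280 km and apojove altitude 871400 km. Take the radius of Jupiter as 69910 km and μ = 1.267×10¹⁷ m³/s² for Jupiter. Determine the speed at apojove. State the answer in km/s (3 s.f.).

r_p = 69910 + 15280 = 85190 km = 8.5190×10⁷ m.
r_a = 69910 + 871400 = 941310 km = 9.4131×10⁸ m.
Semi-major axis a = (r_p + r_a)/2 = 5.1325×10⁵ km = 5.132×10⁸ m.
Vis-viva: v² = μ(2/r − 1/a) = 1.267×10¹⁷ × (2.125×10⁻⁹ − 1.948×10⁻⁹) = 2.234×10⁷ m²/s².
v = 4727 m/s = 4.727 km/s.

v ≈ 4.73 km/s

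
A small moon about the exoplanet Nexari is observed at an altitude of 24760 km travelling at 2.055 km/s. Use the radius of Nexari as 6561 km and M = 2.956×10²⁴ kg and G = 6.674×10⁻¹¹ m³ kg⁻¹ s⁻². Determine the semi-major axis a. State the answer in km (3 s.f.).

a ≈ 23600 km

μ = GM = 6.674×10⁻¹¹ × 2.956×10²⁴ = 1.973×10¹⁴ m³/s².
r = 6561 + 24760 = 31321 km = 3.132×10⁷ m.
Vis-viva rearranged: 1/a = 2/r − v²/μ = 6.385×10⁻⁸ − 2.141×10⁻⁸ = 4.245×10⁻⁸ m⁻¹.
a = 2.356×10⁷ m = 23558 km.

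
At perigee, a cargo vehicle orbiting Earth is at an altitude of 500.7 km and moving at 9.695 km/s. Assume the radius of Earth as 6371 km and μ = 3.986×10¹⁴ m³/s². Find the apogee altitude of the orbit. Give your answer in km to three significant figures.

r_p = 6371 + 500.7 = 6871.7 km = 6.872×10⁶ m.
Specific energy ε = v²/2 − μ/r = -1.101×10⁷ J/kg, so a = −μ/(2ε) = 1.810×10⁷ m.
The apsides satisfy r_p + r_a = 2a, so the apogee radius is 2a − r_p = 2.933×10⁷ m = 29333 km.
Apogee altitude = 29333 − 6371 = 22962 km.

apogee altitude ≈ 23000 km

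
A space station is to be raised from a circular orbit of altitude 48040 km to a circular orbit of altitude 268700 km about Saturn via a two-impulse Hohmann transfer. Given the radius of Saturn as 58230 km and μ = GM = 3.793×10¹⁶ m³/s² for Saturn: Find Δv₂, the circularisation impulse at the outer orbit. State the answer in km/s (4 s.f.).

Δv ≈ 3.227 km/s

r₁ = 58230 + 48040 = 106270 km = 1.0627×10⁸ m.
r₂ = 58230 + 268700 = 326930 km = 3.2693×10⁸ m.
Transfer ellipse a_t = (r₁ + r₂)/2 = 2.166×10⁸ m.
At r₁: circular v_c1 = √(μ/r₁) = 18890 m/s; transfer-perikrone v_p = √[μ(2/r₁ − 1/a_t)] = 23210 m/s.
At r₂: circular v_c2 = √(μ/r₂) = 10770 m/s; transfer-apokrone v_a = √[μ(2/r₂ − 1/a_t)] = 7545 m/s.
Δv₂ = v_c2 − v_a = 3227 m/s.
= 3.227 km/s.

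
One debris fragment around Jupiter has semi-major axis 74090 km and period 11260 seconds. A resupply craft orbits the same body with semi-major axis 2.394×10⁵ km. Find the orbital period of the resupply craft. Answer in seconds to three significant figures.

Kepler's third law: T² ∝ a³, so T₂ = T₁ (a₂/a₁)^(3/2).
a₂/a₁ = 3.231, (a₂/a₁)^(3/2) = 5.808.
T₂ = 11260 × 5.808 = 65400 seconds.

T₂ ≈ 65400 seconds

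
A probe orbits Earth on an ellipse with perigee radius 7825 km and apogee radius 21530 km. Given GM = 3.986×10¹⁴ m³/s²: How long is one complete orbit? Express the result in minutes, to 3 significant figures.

Semi-major axis a = (r_p + r_a)/2 = (7825.0 + 21530)/2 = 14678 km = 1.468×10⁷ m.
By Kepler's third law T = 2π√(a³/μ) = 2π × 2.816×10³ = 1.770×10⁴ s.
= 294.9 minutes.

T ≈ 295 minutes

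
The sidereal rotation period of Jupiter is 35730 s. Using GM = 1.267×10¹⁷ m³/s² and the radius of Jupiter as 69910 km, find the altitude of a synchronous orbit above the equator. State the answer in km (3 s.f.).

h_sync ≈ 90100 km

A synchronous orbit has period T, so by Kepler's third law a = (μT²/4π²)^(1/3).
μT²/4π² = 1.267×10¹⁷ × (3.573×10⁴)² / 39.48 = 4.097×10²⁴ m³.
a = 1.600×10⁸ m = 1.6002×10⁵ km.
Altitude h = a − R = 1.6002×10⁵ − 69910 = 90105 km.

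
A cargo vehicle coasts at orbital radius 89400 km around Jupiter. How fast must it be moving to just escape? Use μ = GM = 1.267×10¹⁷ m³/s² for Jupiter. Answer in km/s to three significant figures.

v_esc ≈ 53.2 km/s

r = 89400 km = 8.940×10⁷ m.
Escape speed v_esc = √(2μ/r) = √(2 × 1.267×10¹⁷ / 8.940×10⁷) = √(2.834×10⁹) = 53240 m/s.
= 53.24 km/s.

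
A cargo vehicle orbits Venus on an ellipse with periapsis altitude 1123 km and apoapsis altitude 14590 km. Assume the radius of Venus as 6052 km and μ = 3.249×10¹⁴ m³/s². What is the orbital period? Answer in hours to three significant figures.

T ≈ 5.02 hours

r_p = 6052 + 1123 = 7175.0 km = 7.1750×10⁶ m.
r_a = 6052 + 14590 = 20642 km = 2.0642×10⁷ m.
Semi-major axis a = (r_p + r_a)/2 = (7175.0 + 20642)/2 = 13908 km = 1.391×10⁷ m.
By Kepler's third law T = 2π√(a³/μ) = 2π × 2.878×10³ = 1.808×10⁴ s.
= 5.023 hours.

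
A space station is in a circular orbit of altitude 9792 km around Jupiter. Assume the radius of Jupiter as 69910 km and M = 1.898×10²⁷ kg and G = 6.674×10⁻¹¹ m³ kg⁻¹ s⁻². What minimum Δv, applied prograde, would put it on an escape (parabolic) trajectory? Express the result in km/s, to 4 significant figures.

Δv ≈ 16.51 km/s

μ = GM = 6.674×10⁻¹¹ × 1.898×10²⁷ = 1.267×10¹⁷ m³/s².
r = 69910 + 9792 = 79702 km = 7.9702×10⁷ m.
Circular speed v_c = √(μ/r) = 39870 m/s.
Escape speed v_esc = √(2μ/r) = √2 × v_c = 56380 m/s.
Δv = v_esc − v_c = 16510 m/s = 16.51 km/s.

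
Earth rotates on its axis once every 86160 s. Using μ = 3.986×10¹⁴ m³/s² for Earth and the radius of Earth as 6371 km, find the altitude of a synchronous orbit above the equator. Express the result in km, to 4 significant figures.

h_sync ≈ 35790 km

A synchronous orbit has period T, so by Kepler's third law a = (μT²/4π²)^(1/3).
μT²/4π² = 3.986×10¹⁴ × (8.616×10⁴)² / 39.48 = 7.495×10²² m³.
a = 4.216×10⁷ m = 42163 km.
Altitude h = a − R = 42163 − 6371 = 35792 km.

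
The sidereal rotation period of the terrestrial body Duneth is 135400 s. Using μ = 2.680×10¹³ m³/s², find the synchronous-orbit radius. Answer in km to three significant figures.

A synchronous orbit has period T, so by Kepler's third law a = (μT²/4π²)^(1/3).
μT²/4π² = 2.680×10¹³ × (1.354×10⁵)² / 39.48 = 1.245×10²² m³.
a = 2.317×10⁷ m = 23174 km.

r_sync ≈ 23200 km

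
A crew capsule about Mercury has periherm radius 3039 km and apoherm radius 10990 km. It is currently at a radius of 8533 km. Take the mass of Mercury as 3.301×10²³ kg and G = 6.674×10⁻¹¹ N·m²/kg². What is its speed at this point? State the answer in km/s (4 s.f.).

v ≈ 1.422 km/s

μ = GM = 6.674×10⁻¹¹ × 3.301×10²³ = 2.203×10¹³ m³/s².
Semi-major axis a = (r_p + r_a)/2 = 7014.5 km = 7.014×10⁶ m.
Vis-viva: v² = μ(2/r − 1/a) = 2.203×10¹³ × (2.344×10⁻⁷ − 1.426×10⁻⁷) = 2.023×10⁶ m²/s².
v = 1422 m/s = 1.422 km/s.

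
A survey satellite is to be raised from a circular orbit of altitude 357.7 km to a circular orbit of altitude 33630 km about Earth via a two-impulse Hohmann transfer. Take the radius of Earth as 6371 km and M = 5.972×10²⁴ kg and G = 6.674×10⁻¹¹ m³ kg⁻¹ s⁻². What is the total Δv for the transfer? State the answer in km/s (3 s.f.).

μ = GM = 6.674×10⁻¹¹ × 5.972×10²⁴ = 3.986×10¹⁴ m³/s².
r₁ = 6371 + 357.7 = 6728.7 km = 6.7287×10⁶ m.
r₂ = 6371 + 33630 = 40001 km = 4.0001×10⁷ m.
Transfer ellipse a_t = (r₁ + r₂)/2 = 2.336×10⁷ m.
At r₁: circular v_c1 = √(μ/r₁) = 7696 m/s; transfer-perigee v_p = √[μ(2/r₁ − 1/a_t)] = 10070 m/s.
Δv₁ = v_p − v_c1 = 2374 m/s.
At r₂: circular v_c2 = √(μ/r₂) = 3157 m/s; transfer-apogee v_a = √[μ(2/r₂ − 1/a_t)] = 1694 m/s.
Δv₂ = v_c2 − v_a = 1463 m/s.
Total Δv = Δv₁ + Δv₂ = 3837 m/s = 3.837 km/s.

Δv_total ≈ 3.84 km/s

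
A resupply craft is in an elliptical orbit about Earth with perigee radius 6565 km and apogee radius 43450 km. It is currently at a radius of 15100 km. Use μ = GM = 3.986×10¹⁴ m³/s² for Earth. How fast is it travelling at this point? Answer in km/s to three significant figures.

v ≈ 6.07 km/s

Semi-major axis a = (r_p + r_a)/2 = 25008 km = 2.501×10⁷ m.
Vis-viva: v² = μ(2/r − 1/a) = 3.986×10¹⁴ × (1.325×10⁻⁷ − 3.999×10⁻⁸) = 3.686×10⁷ m²/s².
v = 6071 m/s = 6.071 km/s.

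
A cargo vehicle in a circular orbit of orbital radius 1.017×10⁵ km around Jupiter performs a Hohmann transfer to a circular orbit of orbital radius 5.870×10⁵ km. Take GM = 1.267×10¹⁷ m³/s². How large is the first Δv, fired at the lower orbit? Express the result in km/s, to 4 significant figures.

r₁ = 1.017×10⁵ km = 1.017×10⁸ m.
r₂ = 5.870×10⁵ km = 5.870×10⁸ m.
Transfer ellipse a_t = (r₁ + r₂)/2 = 3.444×10⁸ m.
At r₁: circular v_c1 = √(μ/r₁) = 35300 m/s; transfer-perijove v_p = √[μ(2/r₁ − 1/a_t)] = 46080 m/s.
Δv₁ = v_p − v_c1 = 10790 m/s.
= 10.79 km/s.

Δv ≈ 10.79 km/s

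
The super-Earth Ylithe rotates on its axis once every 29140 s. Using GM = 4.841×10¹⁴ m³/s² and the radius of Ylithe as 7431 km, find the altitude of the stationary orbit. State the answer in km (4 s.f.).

h_sync ≈ 14410 km

A synchronous orbit has period T, so by Kepler's third law a = (μT²/4π²)^(1/3).
μT²/4π² = 4.841×10¹⁴ × (2.914×10⁴)² / 39.48 = 1.041×10²² m³.
a = 2.184×10⁷ m = 21837 km.
Altitude h = a − R = 21837 − 7431 = 14406 km.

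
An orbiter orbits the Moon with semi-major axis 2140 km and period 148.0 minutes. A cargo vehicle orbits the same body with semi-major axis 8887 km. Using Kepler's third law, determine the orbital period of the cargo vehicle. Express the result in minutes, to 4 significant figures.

Kepler's third law: T² ∝ a³, so T₂ = T₁ (a₂/a₁)^(3/2).
a₂/a₁ = 4.153, (a₂/a₁)^(3/2) = 8.463.
T₂ = 148.0 × 8.463 = 1252 minutes.

T₂ ≈ 1252 minutes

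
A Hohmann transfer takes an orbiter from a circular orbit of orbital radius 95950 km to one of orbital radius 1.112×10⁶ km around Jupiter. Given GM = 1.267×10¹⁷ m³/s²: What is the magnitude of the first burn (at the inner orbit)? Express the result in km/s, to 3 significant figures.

Δv ≈ 13.0 km/s

r₁ = 95950 km = 9.595×10⁷ m.
r₂ = 1.112×10⁶ km = 1.112×10⁹ m.
Transfer ellipse a_t = (r₁ + r₂)/2 = 6.040×10⁸ m.
At r₁: circular v_c1 = √(μ/r₁) = 36340 m/s; transfer-perijove v_p = √[μ(2/r₁ − 1/a_t)] = 49310 m/s.
Δv₁ = v_p − v_c1 = 12970 m/s.
= 12.97 km/s.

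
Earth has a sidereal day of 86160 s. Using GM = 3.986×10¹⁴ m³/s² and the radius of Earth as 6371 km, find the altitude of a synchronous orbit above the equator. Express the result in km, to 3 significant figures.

A synchronous orbit has period T, so by Kepler's third law a = (μT²/4π²)^(1/3).
μT²/4π² = 3.986×10¹⁴ × (8.616×10⁴)² / 39.48 = 7.495×10²² m³.
a = 4.216×10⁷ m = 42163 km.
Altitude h = a − R = 42163 − 6371 = 35792 km.

h_sync ≈ 35800 km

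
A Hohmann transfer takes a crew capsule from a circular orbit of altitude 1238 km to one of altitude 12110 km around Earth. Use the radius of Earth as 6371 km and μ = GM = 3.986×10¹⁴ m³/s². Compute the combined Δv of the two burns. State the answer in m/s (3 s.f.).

Δv_total ≈ 2470 m/s

r₁ = 6371 + 1238 = 7609.0 km = 7.6090×10⁶ m.
r₂ = 6371 + 12110 = 18481 km = 1.8481×10⁷ m.
Transfer ellipse a_t = (r₁ + r₂)/2 = 1.304×10⁷ m.
At r₁: circular v_c1 = √(μ/r₁) = 7238 m/s; transfer-perigee v_p = √[μ(2/r₁ − 1/a_t)] = 8615 m/s.
Δv₁ = v_p − v_c1 = 1377 m/s.
At r₂: circular v_c2 = √(μ/r₂) = 4644 m/s; transfer-apogee v_a = √[μ(2/r₂ − 1/a_t)] = 3547 m/s.
Δv₂ = v_c2 − v_a = 1097 m/s.
Total Δv = Δv₁ + Δv₂ = 2474 m/s.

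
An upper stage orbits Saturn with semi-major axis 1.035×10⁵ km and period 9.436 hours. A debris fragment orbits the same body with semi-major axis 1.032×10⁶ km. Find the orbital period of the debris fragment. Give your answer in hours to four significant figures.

T₂ ≈ 297.1 hours

Kepler's third law: T² ∝ a³, so T₂ = T₁ (a₂/a₁)^(3/2).
a₂/a₁ = 9.971, (a₂/a₁)^(3/2) = 31.49.
T₂ = 9.436 × 31.49 = 297.1 hours.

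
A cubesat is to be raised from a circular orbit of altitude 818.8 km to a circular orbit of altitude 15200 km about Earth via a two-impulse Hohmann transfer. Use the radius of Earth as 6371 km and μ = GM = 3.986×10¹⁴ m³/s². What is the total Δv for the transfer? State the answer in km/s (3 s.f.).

Δv_total ≈ 2.93 km/s

r₁ = 6371 + 818.8 = 7189.8 km = 7.1898×10⁶ m.
r₂ = 6371 + 15200 = 21571 km = 2.1571×10⁷ m.
Transfer ellipse a_t = (r₁ + r₂)/2 = 1.438×10⁷ m.
At r₁: circular v_c1 = √(μ/r₁) = 7446 m/s; transfer-perigee v_p = √[μ(2/r₁ − 1/a_t)] = 9119 m/s.
Δv₁ = v_p − v_c1 = 1673 m/s.
At r₂: circular v_c2 = √(μ/r₂) = 4299 m/s; transfer-apogee v_a = √[μ(2/r₂ − 1/a_t)] = 3040 m/s.
Δv₂ = v_c2 − v_a = 1259 m/s.
Total Δv = Δv₁ + Δv₂ = 2933 m/s = 2.933 km/s.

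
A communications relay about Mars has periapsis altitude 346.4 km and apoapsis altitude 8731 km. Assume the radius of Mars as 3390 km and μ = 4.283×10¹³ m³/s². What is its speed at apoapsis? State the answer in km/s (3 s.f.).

r_p = 3390 + 346.4 = 3736.4 km = 3.7364×10⁶ m.
r_a = 3390 + 8731 = 12121 km = 1.2121×10⁷ m.
Semi-major axis a = (r_p + r_a)/2 = 7928.7 km = 7.929×10⁶ m.
Vis-viva: v² = μ(2/r − 1/a) = 4.283×10¹³ × (1.650×10⁻⁷ − 1.261×10⁻⁷) = 1.665×10⁶ m²/s².
v = 1290 m/s = 1.290 km/s.

v ≈ 1.29 km/s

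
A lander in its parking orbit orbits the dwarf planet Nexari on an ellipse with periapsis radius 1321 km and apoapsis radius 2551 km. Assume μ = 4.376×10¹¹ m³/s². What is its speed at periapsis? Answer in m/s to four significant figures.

v ≈ 660.7 m/s

Semi-major axis a = (r_p + r_a)/2 = 1936.0 km = 1.936×10⁶ m.
Vis-viva: v² = μ(2/r − 1/a) = 4.376×10¹¹ × (1.514×10⁻⁶ − 5.165×10⁻⁷) = 4.365×10⁵ m²/s².
v = 660.7 m/s.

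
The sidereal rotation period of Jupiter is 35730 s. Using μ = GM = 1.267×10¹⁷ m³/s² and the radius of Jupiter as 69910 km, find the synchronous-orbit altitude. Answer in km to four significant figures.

h_sync ≈ 90110 km

A synchronous orbit has period T, so by Kepler's third law a = (μT²/4π²)^(1/3).
μT²/4π² = 1.267×10¹⁷ × (3.573×10⁴)² / 39.48 = 4.097×10²⁴ m³.
a = 1.600×10⁸ m = 1.6002×10⁵ km.
Altitude h = a − R = 1.6002×10⁵ − 69910 = 90105 km.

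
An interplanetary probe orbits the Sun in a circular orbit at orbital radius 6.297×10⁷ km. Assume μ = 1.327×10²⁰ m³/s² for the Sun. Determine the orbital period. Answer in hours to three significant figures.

T ≈ 2390 hours

r = 6.297×10⁷ km = 6.297×10¹⁰ m.
Kepler's third law: T = 2π√(r³/μ) = 2π√((6.297×10¹⁰)³ / 1.327×10²⁰).
r³/μ = 1.882×10¹² s², so T = 2π × 1.372×10⁶ = 8.619×10⁶ s.
Converting: 8.619×10⁶ s ÷ 3600 = 2394 hours.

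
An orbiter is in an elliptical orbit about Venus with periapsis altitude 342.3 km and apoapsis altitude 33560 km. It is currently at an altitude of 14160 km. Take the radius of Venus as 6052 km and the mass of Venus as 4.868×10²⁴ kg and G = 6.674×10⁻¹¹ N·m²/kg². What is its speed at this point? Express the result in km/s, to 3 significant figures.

v ≈ 4.25 km/s

μ = GM = 6.674×10⁻¹¹ × 4.868×10²⁴ = 3.249×10¹⁴ m³/s².
r_p = 6052 + 342.3 = 6394.3 km = 6.3943×10⁶ m.
r_a = 6052 + 33560 = 39612 km = 3.9612×10⁷ m.
r = 6052 + 14160 = 20212 km = 2.021×10⁷ m.
Semi-major axis a = (r_p + r_a)/2 = 23003 km = 2.300×10⁷ m.
Vis-viva: v² = μ(2/r − 1/a) = 3.249×10¹⁴ × (9.895×10⁻⁸ − 4.347×10⁻⁸) = 1.802×10⁷ m²/s².
v = 4246 m/s = 4.246 km/s.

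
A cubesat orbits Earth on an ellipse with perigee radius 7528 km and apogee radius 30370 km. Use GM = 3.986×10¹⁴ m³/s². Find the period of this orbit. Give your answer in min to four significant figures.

T ≈ 432.7 min

Semi-major axis a = (r_p + r_a)/2 = (7528.0 + 30370)/2 = 18949 km = 1.895×10⁷ m.
By Kepler's third law T = 2π√(a³/μ) = 2π × 4.132×10³ = 2.596×10⁴ s.
= 432.7 min.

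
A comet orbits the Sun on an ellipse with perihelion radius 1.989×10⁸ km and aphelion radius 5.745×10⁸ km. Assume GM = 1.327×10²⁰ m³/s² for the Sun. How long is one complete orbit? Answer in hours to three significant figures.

T ≈ 36400 hours

Semi-major axis a = (r_p + r_a)/2 = (1.9890×10⁸ + 5.7450×10⁸)/2 = 3.8670×10⁸ km = 3.867×10¹¹ m.
By Kepler's third law T = 2π√(a³/μ) = 2π × 2.087×10⁷ = 1.312×10⁸ s.
= 36430 hours.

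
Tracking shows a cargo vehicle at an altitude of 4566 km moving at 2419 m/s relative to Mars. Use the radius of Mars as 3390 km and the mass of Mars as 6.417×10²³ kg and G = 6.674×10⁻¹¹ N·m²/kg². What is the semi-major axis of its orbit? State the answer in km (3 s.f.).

a ≈ 8710 km

μ = GM = 6.674×10⁻¹¹ × 6.417×10²³ = 4.283×10¹³ m³/s².
r = 3390 + 4566 = 7956.0 km = 7.956×10⁶ m.
Vis-viva rearranged: 1/a = 2/r − v²/μ = 2.514×10⁻⁷ − 1.366×10⁻⁷ = 1.148×10⁻⁷ m⁻¹.
a = 8.715×10⁶ m = 8714.6 km.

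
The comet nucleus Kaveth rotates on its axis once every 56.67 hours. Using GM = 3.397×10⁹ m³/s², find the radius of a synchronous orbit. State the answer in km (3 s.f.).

T = 56.67 hours = 2.040×10⁵ s.
A synchronous orbit has period T, so by Kepler's third law a = (μT²/4π²)^(1/3).
μT²/4π² = 3.397×10⁹ × (2.040×10⁵)² / 39.48 = 3.581×10¹⁸ m³.
a = 1.530×10⁶ m = 1530.0 km.

r_sync ≈ 1530 km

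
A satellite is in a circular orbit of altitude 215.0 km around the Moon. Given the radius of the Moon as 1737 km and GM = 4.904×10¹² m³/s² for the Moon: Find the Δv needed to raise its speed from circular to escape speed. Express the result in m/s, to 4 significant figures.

r = 1737 + 215.0 = 1952.0 km = 1.9520×10⁶ m.
Circular speed v_c = √(μ/r) = 1585 m/s.
Escape speed v_esc = √(2μ/r) = √2 × v_c = 2242 m/s.
Δv = v_esc − v_c = 656.5 m/s.

Δv ≈ 656.5 m/s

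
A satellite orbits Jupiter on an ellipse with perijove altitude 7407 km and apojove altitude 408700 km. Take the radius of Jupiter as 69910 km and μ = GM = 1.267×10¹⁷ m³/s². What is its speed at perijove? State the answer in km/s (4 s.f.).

r_p = 69910 + 7407 = 77317 km = 7.7317×10⁷ m.
r_a = 69910 + 408700 = 478610 km = 4.7861×10⁸ m.
Semi-major axis a = (r_p + r_a)/2 = 2.7796×10⁵ km = 2.780×10⁸ m.
Vis-viva: v² = μ(2/r − 1/a) = 1.267×10¹⁷ × (2.587×10⁻⁸ − 3.598×10⁻⁹) = 2.822×10⁹ m²/s².
v = 53120 m/s = 53.12 km/s.

v ≈ 53.12 km/s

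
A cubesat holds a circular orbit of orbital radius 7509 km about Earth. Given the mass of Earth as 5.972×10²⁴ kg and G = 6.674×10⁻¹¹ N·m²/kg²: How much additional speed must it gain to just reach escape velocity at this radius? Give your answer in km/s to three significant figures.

Δv ≈ 3.02 km/s

μ = GM = 6.674×10⁻¹¹ × 5.972×10²⁴ = 3.986×10¹⁴ m³/s².
r = 7509 km = 7.509×10⁶ m.
Circular speed v_c = √(μ/r) = 7286 m/s.
Escape speed v_esc = √(2μ/r) = √2 × v_c = 10300 m/s.
Δv = v_esc − v_c = 3018 m/s = 3.018 km/s.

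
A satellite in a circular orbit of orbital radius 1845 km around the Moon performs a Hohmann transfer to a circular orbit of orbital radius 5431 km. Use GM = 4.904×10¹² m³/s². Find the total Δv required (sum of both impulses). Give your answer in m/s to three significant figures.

r₁ = 1845 km = 1.845×10⁶ m.
r₂ = 5431 km = 5.431×10⁶ m.
Transfer ellipse a_t = (r₁ + r₂)/2 = 3.638×10⁶ m.
At r₁: circular v_c1 = √(μ/r₁) = 1630 m/s; transfer-perilune v_p = √[μ(2/r₁ − 1/a_t)] = 1992 m/s.
Δv₁ = v_p − v_c1 = 361.6 m/s.
At r₂: circular v_c2 = √(μ/r₂) = 950.2 m/s; transfer-apolune v_a = √[μ(2/r₂ − 1/a_t)] = 676.7 m/s.
Δv₂ = v_c2 − v_a = 273.5 m/s.
Total Δv = Δv₁ + Δv₂ = 635.2 m/s.

Δv_total ≈ 635 m/s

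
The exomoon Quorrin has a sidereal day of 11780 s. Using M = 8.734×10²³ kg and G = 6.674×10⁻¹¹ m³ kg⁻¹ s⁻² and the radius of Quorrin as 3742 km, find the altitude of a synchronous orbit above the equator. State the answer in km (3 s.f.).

μ = GM = 6.674×10⁻¹¹ × 8.734×10²³ = 5.829×10¹³ m³/s².
A synchronous orbit has period T, so by Kepler's third law a = (μT²/4π²)^(1/3).
μT²/4π² = 5.829×10¹³ × (1.178×10⁴)² / 39.48 = 2.049×10²⁰ m³.
a = 5.895×10⁶ m = 5895.4 km.
Altitude h = a − R = 5895.4 − 3742 = 2153.4 km.

h_sync ≈ 2150 km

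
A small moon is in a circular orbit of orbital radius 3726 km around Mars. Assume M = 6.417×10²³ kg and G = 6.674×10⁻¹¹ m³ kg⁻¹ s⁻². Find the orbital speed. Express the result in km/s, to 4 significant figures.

v ≈ 3.390 km/s

μ = GM = 6.674×10⁻¹¹ × 6.417×10²³ = 4.283×10¹³ m³/s².
r = 3726 km = 3.726×10⁶ m.
For a circular orbit v = √(μ/r) = √(4.283×10¹³ / 3.726×10⁶) = √(1.149×10⁷) = 3390 m/s.
That is 3.390 km/s.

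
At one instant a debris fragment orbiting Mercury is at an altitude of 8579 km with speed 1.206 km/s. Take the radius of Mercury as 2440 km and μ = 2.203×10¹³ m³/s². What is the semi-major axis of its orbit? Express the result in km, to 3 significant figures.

a ≈ 8660 km

r = 2440 + 8579 = 11019 km = 1.102×10⁷ m.
Specific orbital energy ε = v²/2 − μ/r = (1206)²/2 − 2.203×10¹³/1.102×10⁷ = -1.272×10⁶ J/kg.
Since ε = −μ/(2a), a = −μ/(2ε) = 8.659×10⁶ m = 8659.2 km.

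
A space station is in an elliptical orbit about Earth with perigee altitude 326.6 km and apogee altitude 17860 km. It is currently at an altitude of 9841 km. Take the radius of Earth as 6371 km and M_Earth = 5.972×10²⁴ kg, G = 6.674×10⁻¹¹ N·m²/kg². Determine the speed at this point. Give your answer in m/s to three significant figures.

μ = GM = 6.674×10⁻¹¹ × 5.972×10²⁴ = 3.986×10¹⁴ m³/s².
r_p = 6371 + 326.6 = 6697.6 km = 6.6976×10⁶ m.
r_a = 6371 + 17860 = 24231 km = 2.4231×10⁷ m.
r = 6371 + 9841 = 16212 km = 1.621×10⁷ m.
Semi-major axis a = (r_p + r_a)/2 = 15464 km = 1.546×10⁷ m.
Vis-viva: v² = μ(2/r − 1/a) = 3.986×10¹⁴ × (1.234×10⁻⁷ − 6.467×10⁻⁸) = 2.340×10⁷ m²/s².
v = 4837 m/s.

v ≈ 4840 m/s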